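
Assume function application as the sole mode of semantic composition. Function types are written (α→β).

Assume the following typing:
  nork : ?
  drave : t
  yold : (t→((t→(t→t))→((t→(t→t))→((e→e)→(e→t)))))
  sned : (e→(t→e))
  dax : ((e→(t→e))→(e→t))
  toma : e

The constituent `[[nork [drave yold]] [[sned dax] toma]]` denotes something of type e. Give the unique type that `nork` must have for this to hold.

(((t→(t→t))→((t→(t→t))→((e→e)→(e→t))))→(t→e))

[[nork [drave yold]] [[sned dax] toma]] must have type e. The sister [[sned dax] toma] has type t; that is not a function onto e, so [nork [drave yold]] must be the functor, of type (t→e).
[nork [drave yold]] must have type (t→e). The sister [drave yold] has type ((t→(t→t))→((t→(t→t))→((e→e)→(e→t)))); that is not a function onto (t→e), so nork must be the functor, of type (((t→(t→t))→((t→(t→t))→((e→e)→(e→t))))→(t→e)).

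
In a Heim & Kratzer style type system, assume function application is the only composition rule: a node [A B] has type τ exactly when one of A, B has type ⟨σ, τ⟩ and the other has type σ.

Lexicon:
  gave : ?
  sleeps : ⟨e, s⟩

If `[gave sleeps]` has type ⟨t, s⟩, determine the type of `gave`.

⟨⟨e, s⟩, ⟨t, s⟩⟩

For [gave sleeps] to have type ⟨t, s⟩ with sleeps of type ⟨e, s⟩, gave must be the function: gave : ⟨⟨e, s⟩, ⟨t, s⟩⟩.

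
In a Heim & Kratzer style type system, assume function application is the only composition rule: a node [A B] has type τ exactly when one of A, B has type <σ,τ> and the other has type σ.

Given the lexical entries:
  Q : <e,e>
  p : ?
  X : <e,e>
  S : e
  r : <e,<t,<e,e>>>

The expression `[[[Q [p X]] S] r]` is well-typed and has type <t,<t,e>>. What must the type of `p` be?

[[[Q [p X]] S] r] is required to be <t,<t,e>>. r : <e,<t,<e,e>>> cannot yield <t,<t,e>> as functor, so [[Q [p X]] S] : <<e,<t,<e,e>>>,<t,<t,e>>>.
[[Q [p X]] S] is required to be <<e,<t,<e,e>>>,<t,<t,e>>>. S : e cannot yield <<e,<t,<e,e>>>,<t,<t,e>>> as functor, so [Q [p X]] : <e,<<e,<t,<e,e>>>,<t,<t,e>>>>.
[Q [p X]] is required to be <e,<<e,<t,<e,e>>>,<t,<t,e>>>>. Q : <e,e> cannot yield <e,<<e,<t,<e,e>>>,<t,<t,e>>>> as functor, so [p X] : <<e,e>,<e,<<e,<t,<e,e>>>,<t,<t,e>>>>>.
[p X] is required to be <<e,e>,<e,<<e,<t,<e,e>>>,<t,<t,e>>>>>. X : <e,e> cannot yield <<e,e>,<e,<<e,<t,<e,e>>>,<t,<t,e>>>>> as functor, so p : <<e,e>,<<e,e>,<e,<<e,<t,<e,e>>>,<t,<t,e>>>>>>.

<<e,e>,<<e,e>,<e,<<e,<t,<e,e>>>,<t,<t,e>>>>>>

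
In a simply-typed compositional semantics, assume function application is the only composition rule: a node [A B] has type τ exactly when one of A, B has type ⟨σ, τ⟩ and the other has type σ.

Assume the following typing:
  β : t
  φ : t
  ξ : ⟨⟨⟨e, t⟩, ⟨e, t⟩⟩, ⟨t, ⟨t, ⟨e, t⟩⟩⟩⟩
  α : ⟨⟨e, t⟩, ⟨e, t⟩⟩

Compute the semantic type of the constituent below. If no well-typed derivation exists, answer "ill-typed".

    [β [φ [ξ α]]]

[ξ α] — ξ of type ⟨⟨⟨e, t⟩, ⟨e, t⟩⟩, ⟨t, ⟨t, ⟨e, t⟩⟩⟩⟩ combines with α of type ⟨⟨e, t⟩, ⟨e, t⟩⟩: type ⟨t, ⟨t, ⟨e, t⟩⟩⟩.
[φ [ξ α]] — [ξ α] of type ⟨t, ⟨t, ⟨e, t⟩⟩⟩ combines with φ of type t: type ⟨t, ⟨e, t⟩⟩.
[β [φ [ξ α]]] — [φ [ξ α]] of type ⟨t, ⟨e, t⟩⟩ combines with β of type t: type ⟨e, t⟩.

⟨e, t⟩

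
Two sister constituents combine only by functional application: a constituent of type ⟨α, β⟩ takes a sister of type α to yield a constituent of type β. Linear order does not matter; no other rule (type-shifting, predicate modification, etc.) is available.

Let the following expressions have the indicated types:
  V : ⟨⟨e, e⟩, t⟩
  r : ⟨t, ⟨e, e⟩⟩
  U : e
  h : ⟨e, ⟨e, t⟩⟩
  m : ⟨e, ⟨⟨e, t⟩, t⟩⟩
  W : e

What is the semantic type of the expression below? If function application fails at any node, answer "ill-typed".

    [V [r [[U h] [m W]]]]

t

At [U h], h : ⟨e, ⟨e, t⟩⟩ takes U : e, giving ⟨e, t⟩.
At [m W], m : ⟨e, ⟨⟨e, t⟩, t⟩⟩ takes W : e, giving ⟨⟨e, t⟩, t⟩.
At [[U h] [m W]], [m W] : ⟨⟨e, t⟩, t⟩ takes [U h] : ⟨e, t⟩, giving t.
At [r [[U h] [m W]]], r : ⟨t, ⟨e, e⟩⟩ takes [[U h] [m W]] : t, giving ⟨e, e⟩.
At [V [r [[U h] [m W]]]], V : ⟨⟨e, e⟩, t⟩ takes [r [[U h] [m W]]] : ⟨e, e⟩, giving t.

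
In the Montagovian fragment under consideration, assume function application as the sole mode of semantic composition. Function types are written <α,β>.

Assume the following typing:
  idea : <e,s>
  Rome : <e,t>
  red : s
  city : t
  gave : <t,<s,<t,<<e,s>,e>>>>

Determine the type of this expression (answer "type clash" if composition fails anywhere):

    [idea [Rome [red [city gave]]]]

type clash

[city gave]: <t,<s,<t,<<e,s>,e>>>> applied to t yields <s,<t,<<e,s>,e>>>.
[red [city gave]]: <s,<t,<<e,s>,e>>> applied to s yields <t,<<e,s>,e>>.
[Rome [red [city gave]]]: <e,t> and <t,<<e,s>,e>> cannot combine by function application — type clash.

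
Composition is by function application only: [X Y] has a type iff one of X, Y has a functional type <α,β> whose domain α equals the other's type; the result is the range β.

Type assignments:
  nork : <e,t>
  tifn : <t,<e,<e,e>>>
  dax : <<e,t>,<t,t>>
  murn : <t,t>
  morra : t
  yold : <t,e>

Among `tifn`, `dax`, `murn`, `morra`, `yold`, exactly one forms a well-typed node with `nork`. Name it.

tifn : <t,<e,<e,e>>> — does not combine with nork.
dax — combines: dax : <<e,t>,<t,t>> takes nork : <e,t> as argument, giving <t,t>.
murn : <t,t> — does not combine with nork.
morra : t — does not combine with nork.
yold : <t,e> — does not combine with nork.

dax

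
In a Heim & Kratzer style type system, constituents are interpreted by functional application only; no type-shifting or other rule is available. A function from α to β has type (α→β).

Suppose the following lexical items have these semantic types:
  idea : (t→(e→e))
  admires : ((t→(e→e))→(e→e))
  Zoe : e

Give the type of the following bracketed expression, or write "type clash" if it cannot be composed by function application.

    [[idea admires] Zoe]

At [idea admires], admires : ((t→(e→e))→(e→e)) takes idea : (t→(e→e)), giving (e→e).
At [[idea admires] Zoe], [idea admires] : (e→e) takes Zoe : e, giving e.

e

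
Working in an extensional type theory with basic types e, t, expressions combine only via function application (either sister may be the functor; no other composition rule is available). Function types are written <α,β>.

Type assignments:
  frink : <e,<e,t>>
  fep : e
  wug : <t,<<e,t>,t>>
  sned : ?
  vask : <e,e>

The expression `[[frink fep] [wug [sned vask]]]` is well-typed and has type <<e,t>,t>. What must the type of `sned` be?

<<e,e>,<<t,<<e,t>,t>>,<<e,t>,<<e,t>,t>>>>

[[frink fep] [wug [sned vask]]] is required to be <<e,t>,t>. [frink fep] : <e,t> cannot yield <<e,t>,t> as functor, so [wug [sned vask]] : <<e,t>,<<e,t>,t>>.
[wug [sned vask]] is required to be <<e,t>,<<e,t>,t>>. wug : <t,<<e,t>,t>> cannot yield <<e,t>,<<e,t>,t>> as functor, so [sned vask] : <<t,<<e,t>,t>>,<<e,t>,<<e,t>,t>>>.
[sned vask] is required to be <<t,<<e,t>,t>>,<<e,t>,<<e,t>,t>>>. vask : <e,e> cannot yield <<t,<<e,t>,t>>,<<e,t>,<<e,t>,t>>> as functor, so sned : <<e,e>,<<t,<<e,t>,t>>,<<e,t>,<<e,t>,t>>>>.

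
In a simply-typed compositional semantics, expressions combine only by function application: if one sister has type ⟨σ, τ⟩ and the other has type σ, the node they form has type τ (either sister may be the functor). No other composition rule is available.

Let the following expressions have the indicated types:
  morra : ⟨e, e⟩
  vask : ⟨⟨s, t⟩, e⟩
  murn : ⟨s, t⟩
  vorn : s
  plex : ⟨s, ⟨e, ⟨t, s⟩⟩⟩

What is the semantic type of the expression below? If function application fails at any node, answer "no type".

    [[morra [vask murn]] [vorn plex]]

At [vask murn], vask : ⟨⟨s, t⟩, e⟩ takes murn : ⟨s, t⟩, giving e.
At [morra [vask murn]], morra : ⟨e, e⟩ takes [vask murn] : e, giving e.
At [vorn plex], plex : ⟨s, ⟨e, ⟨t, s⟩⟩⟩ takes vorn : s, giving ⟨e, ⟨t, s⟩⟩.
At [[morra [vask murn]] [vorn plex]], [vorn plex] : ⟨e, ⟨t, s⟩⟩ takes [morra [vask murn]] : e, giving ⟨t, s⟩.

⟨t, s⟩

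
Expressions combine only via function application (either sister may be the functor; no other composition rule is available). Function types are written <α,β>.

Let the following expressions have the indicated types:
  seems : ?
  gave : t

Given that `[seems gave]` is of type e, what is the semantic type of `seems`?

[seems gave] is required to be e. gave : t cannot yield e as functor, so seems : <t,e>.

<t,e>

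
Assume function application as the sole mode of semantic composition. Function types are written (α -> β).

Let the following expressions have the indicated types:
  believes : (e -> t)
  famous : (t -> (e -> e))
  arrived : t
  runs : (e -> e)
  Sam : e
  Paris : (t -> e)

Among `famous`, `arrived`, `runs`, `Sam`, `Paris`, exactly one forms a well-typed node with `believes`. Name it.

Sam

famous : (t -> (e -> e)) — no; believes wants e, and famous wants t.
arrived : t — no; believes wants e, and arrived wants nothing (atomic).
runs : (e -> e) — no; believes wants e, and runs wants e.
Sam — combines: believes : (e -> t) takes Sam : e as argument, giving t.
Paris : (t -> e) — no; believes wants e, and Paris wants t.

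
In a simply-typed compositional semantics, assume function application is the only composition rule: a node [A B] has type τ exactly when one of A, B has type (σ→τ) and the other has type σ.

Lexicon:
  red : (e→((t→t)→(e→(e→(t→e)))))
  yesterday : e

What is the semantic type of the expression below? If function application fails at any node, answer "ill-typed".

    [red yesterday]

((t→t)→(e→(e→(t→e))))

[red yesterday]: red is (e→((t→t)→(e→(e→(t→e))))), yesterday is e; result ((t→t)→(e→(e→(t→e)))).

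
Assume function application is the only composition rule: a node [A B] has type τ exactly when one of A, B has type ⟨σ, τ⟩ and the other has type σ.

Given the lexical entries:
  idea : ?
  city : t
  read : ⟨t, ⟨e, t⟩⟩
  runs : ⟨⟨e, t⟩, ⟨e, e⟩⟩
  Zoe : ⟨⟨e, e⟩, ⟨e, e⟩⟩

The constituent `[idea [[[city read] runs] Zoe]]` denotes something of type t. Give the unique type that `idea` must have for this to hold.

⟨⟨e, e⟩, t⟩

[idea [[[city read] runs] Zoe]] must have type t. The sister [[[city read] runs] Zoe] has type ⟨e, e⟩; that is not a function onto t, so idea must be the functor, of type ⟨⟨e, e⟩, t⟩.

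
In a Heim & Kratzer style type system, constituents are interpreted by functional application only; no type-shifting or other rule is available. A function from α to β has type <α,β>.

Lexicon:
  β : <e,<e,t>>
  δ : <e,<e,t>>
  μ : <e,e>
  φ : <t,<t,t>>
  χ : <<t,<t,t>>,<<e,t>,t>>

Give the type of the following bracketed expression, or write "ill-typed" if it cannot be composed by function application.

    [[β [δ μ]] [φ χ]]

ill-typed

[δ μ]: <e,<e,t>> and <e,e> cannot combine by function application — type clash.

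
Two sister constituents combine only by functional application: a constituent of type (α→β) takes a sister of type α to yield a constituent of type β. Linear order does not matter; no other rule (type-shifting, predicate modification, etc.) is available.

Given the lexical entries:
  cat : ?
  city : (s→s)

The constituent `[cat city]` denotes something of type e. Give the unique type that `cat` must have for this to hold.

[cat city] must have type e. The sister city has type (s→s); that is not a function onto e, so cat must be the functor, of type ((s→s)→e).

((s→s)→e)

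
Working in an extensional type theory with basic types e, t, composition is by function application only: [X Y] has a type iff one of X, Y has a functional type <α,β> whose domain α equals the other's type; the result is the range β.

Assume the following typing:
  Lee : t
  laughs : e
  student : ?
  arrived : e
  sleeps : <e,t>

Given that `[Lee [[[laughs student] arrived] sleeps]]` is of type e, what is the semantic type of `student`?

<e,<e,<<e,t>,<t,e>>>>

[Lee [[[laughs student] arrived] sleeps]] must have type e. The sister Lee has type t; that is not a function onto e, so [[[laughs student] arrived] sleeps] must be the functor, of type <t,e>.
[[[laughs student] arrived] sleeps] must have type <t,e>. The sister sleeps has type <e,t>; that is not a function onto <t,e>, so [[laughs student] arrived] must be the functor, of type <<e,t>,<t,e>>.
[[laughs student] arrived] must have type <<e,t>,<t,e>>. The sister arrived has type e; that is not a function onto <<e,t>,<t,e>>, so [laughs student] must be the functor, of type <e,<<e,t>,<t,e>>>.
[laughs student] must have type <e,<<e,t>,<t,e>>>. The sister laughs has type e; that is not a function onto <e,<<e,t>,<t,e>>>, so student must be the functor, of type <e,<e,<<e,t>,<t,e>>>>.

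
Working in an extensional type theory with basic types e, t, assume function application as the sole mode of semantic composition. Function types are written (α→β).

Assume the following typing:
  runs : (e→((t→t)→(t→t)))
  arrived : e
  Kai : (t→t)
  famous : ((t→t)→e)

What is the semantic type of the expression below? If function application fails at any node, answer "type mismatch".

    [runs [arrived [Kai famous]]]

[Kai famous] — famous of type ((t→t)→e) combines with Kai of type (t→t): type e.
At [arrived [Kai famous]]: neither e nor e can take the other as argument; the node is ill-typed.

type mismatch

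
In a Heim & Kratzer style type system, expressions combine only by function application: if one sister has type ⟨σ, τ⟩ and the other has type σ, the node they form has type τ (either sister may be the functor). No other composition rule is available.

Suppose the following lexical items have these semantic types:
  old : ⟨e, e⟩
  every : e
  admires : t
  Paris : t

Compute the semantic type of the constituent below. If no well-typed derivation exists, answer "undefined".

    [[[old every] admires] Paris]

[old every]: old is ⟨e, e⟩, every is e; result e.
[[old every] admires]: e and t cannot combine by function application — type clash.

undefined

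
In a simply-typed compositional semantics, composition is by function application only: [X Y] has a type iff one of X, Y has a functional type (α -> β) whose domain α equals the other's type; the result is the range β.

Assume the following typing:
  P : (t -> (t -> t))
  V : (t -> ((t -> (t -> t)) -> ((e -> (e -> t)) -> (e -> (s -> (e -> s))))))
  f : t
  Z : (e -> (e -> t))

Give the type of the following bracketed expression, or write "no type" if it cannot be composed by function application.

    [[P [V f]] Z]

(e -> (s -> (e -> s)))

[V f] — V of type (t -> ((t -> (t -> t)) -> ((e -> (e -> t)) -> (e -> (s -> (e -> s)))))) combines with f of type t: type ((t -> (t -> t)) -> ((e -> (e -> t)) -> (e -> (s -> (e -> s))))).
[P [V f]] — [V f] of type ((t -> (t -> t)) -> ((e -> (e -> t)) -> (e -> (s -> (e -> s))))) combines with P of type (t -> (t -> t)): type ((e -> (e -> t)) -> (e -> (s -> (e -> s)))).
[[P [V f]] Z] — [P [V f]] of type ((e -> (e -> t)) -> (e -> (s -> (e -> s)))) combines with Z of type (e -> (e -> t)): type (e -> (s -> (e -> s))).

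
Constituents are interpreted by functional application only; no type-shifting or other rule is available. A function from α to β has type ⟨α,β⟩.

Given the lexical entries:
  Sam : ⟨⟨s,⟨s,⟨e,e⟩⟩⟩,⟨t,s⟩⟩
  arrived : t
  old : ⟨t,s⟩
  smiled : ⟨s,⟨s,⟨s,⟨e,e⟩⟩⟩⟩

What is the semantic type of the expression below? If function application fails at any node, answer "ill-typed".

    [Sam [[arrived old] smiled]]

⟨t,s⟩

[arrived old] — old of type ⟨t,s⟩ combines with arrived of type t: type s.
[[arrived old] smiled] — smiled of type ⟨s,⟨s,⟨s,⟨e,e⟩⟩⟩⟩ combines with [arrived old] of type s: type ⟨s,⟨s,⟨e,e⟩⟩⟩.
[Sam [[arrived old] smiled]] — Sam of type ⟨⟨s,⟨s,⟨e,e⟩⟩⟩,⟨t,s⟩⟩ combines with [[arrived old] smiled] of type ⟨s,⟨s,⟨e,e⟩⟩⟩: type ⟨t,s⟩.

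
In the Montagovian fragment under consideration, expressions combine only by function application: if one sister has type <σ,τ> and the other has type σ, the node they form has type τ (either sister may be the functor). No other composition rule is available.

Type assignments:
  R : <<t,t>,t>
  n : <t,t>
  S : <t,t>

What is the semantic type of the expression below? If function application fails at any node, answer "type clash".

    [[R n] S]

t

At [R n], R : <<t,t>,t> takes n : <t,t>, giving t.
At [[R n] S], S : <t,t> takes [R n] : t, giving t.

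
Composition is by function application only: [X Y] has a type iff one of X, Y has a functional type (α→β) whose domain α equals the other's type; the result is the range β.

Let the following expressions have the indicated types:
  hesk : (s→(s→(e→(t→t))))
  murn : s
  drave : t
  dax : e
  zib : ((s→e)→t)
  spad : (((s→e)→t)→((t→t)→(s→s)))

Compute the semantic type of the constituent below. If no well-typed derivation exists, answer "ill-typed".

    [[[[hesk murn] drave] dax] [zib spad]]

ill-typed

[hesk murn]: (s→(s→(e→(t→t)))) applied to s yields (s→(e→(t→t))).
[[hesk murn] drave]: (s→(e→(t→t))) with t — neither is a function whose domain matches the other; composition fails here.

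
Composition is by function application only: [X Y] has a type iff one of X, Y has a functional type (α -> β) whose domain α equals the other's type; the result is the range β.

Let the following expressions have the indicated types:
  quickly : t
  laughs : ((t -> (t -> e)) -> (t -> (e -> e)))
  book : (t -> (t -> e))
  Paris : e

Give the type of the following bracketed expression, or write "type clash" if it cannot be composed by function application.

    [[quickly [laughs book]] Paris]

e

At [laughs book], laughs : ((t -> (t -> e)) -> (t -> (e -> e))) takes book : (t -> (t -> e)), giving (t -> (e -> e)).
At [quickly [laughs book]], [laughs book] : (t -> (e -> e)) takes quickly : t, giving (e -> e).
At [[quickly [laughs book]] Paris], [quickly [laughs book]] : (e -> e) takes Paris : e, giving e.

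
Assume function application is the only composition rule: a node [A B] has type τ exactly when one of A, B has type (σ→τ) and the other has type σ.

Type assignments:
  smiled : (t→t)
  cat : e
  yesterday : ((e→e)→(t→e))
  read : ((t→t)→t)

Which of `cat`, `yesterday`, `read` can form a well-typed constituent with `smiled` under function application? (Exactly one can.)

cat : e — smiled needs t; cat needs nothing (atomic); neither fits.
yesterday : ((e→e)→(t→e)) — smiled needs t; yesterday needs (e→e); neither fits.
read — combines: read : ((t→t)→t) takes smiled : (t→t) as argument, giving t.

read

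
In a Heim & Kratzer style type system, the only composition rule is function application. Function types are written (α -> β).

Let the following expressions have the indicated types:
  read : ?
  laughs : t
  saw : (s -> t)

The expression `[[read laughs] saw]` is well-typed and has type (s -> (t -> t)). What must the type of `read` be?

(t -> ((s -> t) -> (s -> (t -> t))))

At [[read laughs] saw] (required: (s -> (t -> t))): saw is (s -> t), which is not a function with range (s -> (t -> t)); hence [read laughs] is the functor — type ((s -> t) -> (s -> (t -> t))).
At [read laughs] (required: ((s -> t) -> (s -> (t -> t)))): laughs is t, which is not a function with range ((s -> t) -> (s -> (t -> t))); hence read is the functor — type (t -> ((s -> t) -> (s -> (t -> t)))).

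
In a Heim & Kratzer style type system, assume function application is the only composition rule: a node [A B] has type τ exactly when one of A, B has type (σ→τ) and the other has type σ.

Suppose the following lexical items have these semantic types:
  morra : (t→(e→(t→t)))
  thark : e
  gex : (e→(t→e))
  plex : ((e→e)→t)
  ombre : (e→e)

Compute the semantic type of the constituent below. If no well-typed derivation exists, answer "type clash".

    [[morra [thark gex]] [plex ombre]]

At [thark gex], gex : (e→(t→e)) takes thark : e, giving (t→e).
[morra [thark gex]]: (t→(e→(t→t))) with (t→e) — neither is a function whose domain matches the other; composition fails here.

type clash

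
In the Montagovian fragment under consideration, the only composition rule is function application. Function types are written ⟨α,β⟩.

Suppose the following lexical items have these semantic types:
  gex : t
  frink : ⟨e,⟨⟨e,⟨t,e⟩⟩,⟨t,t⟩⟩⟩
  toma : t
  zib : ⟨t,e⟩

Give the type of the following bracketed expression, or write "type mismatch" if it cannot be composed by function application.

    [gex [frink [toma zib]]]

[toma zib]: ⟨t,e⟩ applied to t yields e.
[frink [toma zib]]: ⟨e,⟨⟨e,⟨t,e⟩⟩,⟨t,t⟩⟩⟩ applied to e yields ⟨⟨e,⟨t,e⟩⟩,⟨t,t⟩⟩.
[gex [frink [toma zib]]]: t and ⟨⟨e,⟨t,e⟩⟩,⟨t,t⟩⟩ cannot combine by function application — type clash.

type mismatch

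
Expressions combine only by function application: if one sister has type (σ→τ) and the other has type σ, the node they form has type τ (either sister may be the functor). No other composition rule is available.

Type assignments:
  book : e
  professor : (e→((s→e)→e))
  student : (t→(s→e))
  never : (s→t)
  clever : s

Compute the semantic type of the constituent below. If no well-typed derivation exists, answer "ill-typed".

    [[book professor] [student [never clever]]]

e

[book professor]: professor is (e→((s→e)→e)), book is e; result ((s→e)→e).
[never clever]: never is (s→t), clever is s; result t.
[student [never clever]]: student is (t→(s→e)), [never clever] is t; result (s→e).
[[book professor] [student [never clever]]]: [book professor] is ((s→e)→e), [student [never clever]] is (s→e); result e.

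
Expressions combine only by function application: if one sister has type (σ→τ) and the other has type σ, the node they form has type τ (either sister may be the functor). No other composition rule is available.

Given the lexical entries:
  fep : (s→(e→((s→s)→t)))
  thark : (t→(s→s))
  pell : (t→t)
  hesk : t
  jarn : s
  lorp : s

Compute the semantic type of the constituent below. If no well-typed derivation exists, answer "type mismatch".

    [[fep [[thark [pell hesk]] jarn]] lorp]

type mismatch

At [pell hesk], pell : (t→t) takes hesk : t, giving t.
At [thark [pell hesk]], thark : (t→(s→s)) takes [pell hesk] : t, giving (s→s).
At [[thark [pell hesk]] jarn], [thark [pell hesk]] : (s→s) takes jarn : s, giving s.
At [fep [[thark [pell hesk]] jarn]], fep : (s→(e→((s→s)→t))) takes [[thark [pell hesk]] jarn] : s, giving (e→((s→s)→t)).
At [[fep [[thark [pell hesk]] jarn]] lorp]: neither (e→((s→s)→t)) nor s can take the other as argument; the node is ill-typed.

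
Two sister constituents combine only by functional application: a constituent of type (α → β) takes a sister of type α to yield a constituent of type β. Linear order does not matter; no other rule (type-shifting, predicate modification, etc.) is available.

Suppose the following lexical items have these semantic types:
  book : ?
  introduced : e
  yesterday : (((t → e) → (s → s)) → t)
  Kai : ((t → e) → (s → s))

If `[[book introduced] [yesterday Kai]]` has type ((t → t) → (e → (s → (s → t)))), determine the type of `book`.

(e → (t → ((t → t) → (e → (s → (s → t))))))

[[book introduced] [yesterday Kai]] is required to be ((t → t) → (e → (s → (s → t)))). [yesterday Kai] : t cannot yield ((t → t) → (e → (s → (s → t)))) as functor, so [book introduced] : (t → ((t → t) → (e → (s → (s → t))))).
[book introduced] is required to be (t → ((t → t) → (e → (s → (s → t))))). introduced : e cannot yield (t → ((t → t) → (e → (s → (s → t))))) as functor, so book : (e → (t → ((t → t) → (e → (s → (s → t)))))).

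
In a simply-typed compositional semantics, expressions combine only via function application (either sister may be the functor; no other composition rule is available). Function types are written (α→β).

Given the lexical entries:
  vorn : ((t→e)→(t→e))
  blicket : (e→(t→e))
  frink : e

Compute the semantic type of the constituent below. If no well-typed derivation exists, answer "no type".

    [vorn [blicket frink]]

(t→e)

[blicket frink]: (e→(t→e)) applied to e yields (t→e).
[vorn [blicket frink]]: ((t→e)→(t→e)) applied to (t→e) yields (t→e).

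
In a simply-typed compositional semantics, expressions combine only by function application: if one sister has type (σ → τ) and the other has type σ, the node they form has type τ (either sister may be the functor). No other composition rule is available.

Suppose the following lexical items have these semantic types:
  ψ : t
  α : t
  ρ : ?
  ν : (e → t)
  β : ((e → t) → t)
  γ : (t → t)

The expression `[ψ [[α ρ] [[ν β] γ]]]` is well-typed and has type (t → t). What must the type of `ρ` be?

For [ψ [[α ρ] [[ν β] γ]]] to have type (t → t) with ψ of type t, [[α ρ] [[ν β] γ]] must be the function: [[α ρ] [[ν β] γ]] : (t → (t → t)).
For [[α ρ] [[ν β] γ]] to have type (t → (t → t)) with [[ν β] γ] of type t, [α ρ] must be the function: [α ρ] : (t → (t → (t → t))).
For [α ρ] to have type (t → (t → (t → t))) with α of type t, ρ must be the function: ρ : (t → (t → (t → (t → t)))).

(t → (t → (t → (t → t))))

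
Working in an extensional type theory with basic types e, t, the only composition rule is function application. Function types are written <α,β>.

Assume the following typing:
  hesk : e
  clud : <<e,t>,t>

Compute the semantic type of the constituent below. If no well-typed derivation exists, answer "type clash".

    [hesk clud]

[hesk clud]: e and <<e,t>,t> cannot combine by function application — type clash.

type clash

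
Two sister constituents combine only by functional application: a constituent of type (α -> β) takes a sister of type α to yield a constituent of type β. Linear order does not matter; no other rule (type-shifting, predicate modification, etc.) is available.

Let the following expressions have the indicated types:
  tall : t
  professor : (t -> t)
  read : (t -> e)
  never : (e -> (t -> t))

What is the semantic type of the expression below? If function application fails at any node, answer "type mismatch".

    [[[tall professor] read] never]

[tall professor]: (t -> t) applied to t yields t.
[[tall professor] read]: (t -> e) applied to t yields e.
[[[tall professor] read] never]: (e -> (t -> t)) applied to e yields (t -> t).

(t -> t)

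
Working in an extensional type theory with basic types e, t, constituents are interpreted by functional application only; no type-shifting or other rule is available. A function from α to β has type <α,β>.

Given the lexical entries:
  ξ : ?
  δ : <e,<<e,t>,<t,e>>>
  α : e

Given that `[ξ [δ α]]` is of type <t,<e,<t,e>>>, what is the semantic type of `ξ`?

<<<e,t>,<t,e>>,<t,<e,<t,e>>>>

[ξ [δ α]] is required to be <t,<e,<t,e>>>. [δ α] : <<e,t>,<t,e>> cannot yield <t,<e,<t,e>>> as functor, so ξ : <<<e,t>,<t,e>>,<t,<e,<t,e>>>>.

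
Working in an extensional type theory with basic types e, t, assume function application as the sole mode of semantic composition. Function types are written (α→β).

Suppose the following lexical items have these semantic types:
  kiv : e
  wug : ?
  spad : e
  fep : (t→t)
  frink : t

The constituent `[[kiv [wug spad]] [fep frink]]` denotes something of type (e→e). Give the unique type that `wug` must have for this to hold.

(e→(e→(t→(e→e))))

At [[kiv [wug spad]] [fep frink]] (required: (e→e)): [fep frink] is t, which is not a function with range (e→e); hence [kiv [wug spad]] is the functor — type (t→(e→e)).
At [kiv [wug spad]] (required: (t→(e→e))): kiv is e, which is not a function with range (t→(e→e)); hence [wug spad] is the functor — type (e→(t→(e→e))).
At [wug spad] (required: (e→(t→(e→e)))): spad is e, which is not a function with range (e→(t→(e→e))); hence wug is the functor — type (e→(e→(t→(e→e)))).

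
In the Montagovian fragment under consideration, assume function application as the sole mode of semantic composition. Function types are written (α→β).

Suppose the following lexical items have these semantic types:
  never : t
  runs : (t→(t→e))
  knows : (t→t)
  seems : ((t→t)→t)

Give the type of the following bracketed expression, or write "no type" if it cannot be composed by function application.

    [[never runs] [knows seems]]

[never runs]: functor runs : (t→(t→e)), argument never : t; result (t→e).
[knows seems]: functor seems : ((t→t)→t), argument knows : (t→t); result t.
[[never runs] [knows seems]]: functor [never runs] : (t→e), argument [knows seems] : t; result e.

e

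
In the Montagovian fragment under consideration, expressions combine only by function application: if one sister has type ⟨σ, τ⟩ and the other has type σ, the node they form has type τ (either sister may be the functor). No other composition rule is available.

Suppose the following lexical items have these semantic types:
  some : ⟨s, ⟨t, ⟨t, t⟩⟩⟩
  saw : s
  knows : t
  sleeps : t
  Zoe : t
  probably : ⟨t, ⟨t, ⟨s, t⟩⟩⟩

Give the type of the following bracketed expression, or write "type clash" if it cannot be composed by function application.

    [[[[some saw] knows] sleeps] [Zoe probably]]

⟨s, t⟩

[some saw]: some is ⟨s, ⟨t, ⟨t, t⟩⟩⟩, saw is s; result ⟨t, ⟨t, t⟩⟩.
[[some saw] knows]: [some saw] is ⟨t, ⟨t, t⟩⟩, knows is t; result ⟨t, t⟩.
[[[some saw] knows] sleeps]: [[some saw] knows] is ⟨t, t⟩, sleeps is t; result t.
[Zoe probably]: probably is ⟨t, ⟨t, ⟨s, t⟩⟩⟩, Zoe is t; result ⟨t, ⟨s, t⟩⟩.
[[[[some saw] knows] sleeps] [Zoe probably]]: [Zoe probably] is ⟨t, ⟨s, t⟩⟩, [[[some saw] knows] sleeps] is t; result ⟨s, t⟩.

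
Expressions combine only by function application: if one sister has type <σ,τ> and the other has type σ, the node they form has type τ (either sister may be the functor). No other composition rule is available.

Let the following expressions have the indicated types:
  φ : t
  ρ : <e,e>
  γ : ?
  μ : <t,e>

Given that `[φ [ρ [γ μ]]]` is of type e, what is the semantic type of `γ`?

[φ [ρ [γ μ]]] must have type e. The sister φ has type t; that is not a function onto e, so [ρ [γ μ]] must be the functor, of type <t,e>.
[ρ [γ μ]] must have type <t,e>. The sister ρ has type <e,e>; that is not a function onto <t,e>, so [γ μ] must be the functor, of type <<e,e>,<t,e>>.
[γ μ] must have type <<e,e>,<t,e>>. The sister μ has type <t,e>; that is not a function onto <<e,e>,<t,e>>, so γ must be the functor, of type <<t,e>,<<e,e>,<t,e>>>.

<<t,e>,<<e,e>,<t,e>>>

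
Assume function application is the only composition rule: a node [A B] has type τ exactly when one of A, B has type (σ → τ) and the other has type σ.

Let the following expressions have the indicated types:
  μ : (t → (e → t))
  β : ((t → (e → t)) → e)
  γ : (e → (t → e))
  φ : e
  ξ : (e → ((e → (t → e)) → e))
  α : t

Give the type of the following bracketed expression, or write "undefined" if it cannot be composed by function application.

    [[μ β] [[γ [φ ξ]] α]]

undefined

At [μ β], β : ((t → (e → t)) → e) takes μ : (t → (e → t)), giving e.
At [φ ξ], ξ : (e → ((e → (t → e)) → e)) takes φ : e, giving ((e → (t → e)) → e).
At [γ [φ ξ]], [φ ξ] : ((e → (t → e)) → e) takes γ : (e → (t → e)), giving e.
[[γ [φ ξ]] α]: e with t — neither is a function whose domain matches the other; composition fails here.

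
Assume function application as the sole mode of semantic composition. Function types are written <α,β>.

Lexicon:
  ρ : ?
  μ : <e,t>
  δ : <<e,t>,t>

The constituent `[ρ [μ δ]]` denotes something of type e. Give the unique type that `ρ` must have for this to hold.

<t,e>

[ρ [μ δ]] is required to be e. [μ δ] : t cannot yield e as functor, so ρ : <t,e>.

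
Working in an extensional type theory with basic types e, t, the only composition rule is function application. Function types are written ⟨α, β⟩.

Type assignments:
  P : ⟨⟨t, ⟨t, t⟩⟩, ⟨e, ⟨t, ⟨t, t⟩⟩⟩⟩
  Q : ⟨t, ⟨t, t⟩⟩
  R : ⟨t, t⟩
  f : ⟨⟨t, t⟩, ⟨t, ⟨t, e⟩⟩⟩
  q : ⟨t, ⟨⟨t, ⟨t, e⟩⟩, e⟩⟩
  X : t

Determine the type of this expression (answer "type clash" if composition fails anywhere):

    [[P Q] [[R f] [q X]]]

[P Q] — P of type ⟨⟨t, ⟨t, t⟩⟩, ⟨e, ⟨t, ⟨t, t⟩⟩⟩⟩ combines with Q of type ⟨t, ⟨t, t⟩⟩: type ⟨e, ⟨t, ⟨t, t⟩⟩⟩.
[R f] — f of type ⟨⟨t, t⟩, ⟨t, ⟨t, e⟩⟩⟩ combines with R of type ⟨t, t⟩: type ⟨t, ⟨t, e⟩⟩.
[q X] — q of type ⟨t, ⟨⟨t, ⟨t, e⟩⟩, e⟩⟩ combines with X of type t: type ⟨⟨t, ⟨t, e⟩⟩, e⟩.
[[R f] [q X]] — [q X] of type ⟨⟨t, ⟨t, e⟩⟩, e⟩ combines with [R f] of type ⟨t, ⟨t, e⟩⟩: type e.
[[P Q] [[R f] [q X]]] — [P Q] of type ⟨e, ⟨t, ⟨t, t⟩⟩⟩ combines with [[R f] [q X]] of type e: type ⟨t, ⟨t, t⟩⟩.

⟨t, ⟨t, t⟩⟩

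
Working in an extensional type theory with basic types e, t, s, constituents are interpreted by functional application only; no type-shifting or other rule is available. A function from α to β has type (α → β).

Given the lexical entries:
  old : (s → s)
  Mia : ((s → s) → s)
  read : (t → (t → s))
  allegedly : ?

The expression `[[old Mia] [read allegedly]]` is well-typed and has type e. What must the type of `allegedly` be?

((t → (t → s)) → (s → e))

For [[old Mia] [read allegedly]] to have type e with [old Mia] of type s, [read allegedly] must be the function: [read allegedly] : (s → e).
For [read allegedly] to have type (s → e) with read of type (t → (t → s)), allegedly must be the function: allegedly : ((t → (t → s)) → (s → e)).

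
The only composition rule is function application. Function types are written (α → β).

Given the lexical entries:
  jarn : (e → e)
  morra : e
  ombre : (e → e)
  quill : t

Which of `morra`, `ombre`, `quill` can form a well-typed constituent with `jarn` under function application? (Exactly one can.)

morra

morra — combines: jarn : (e → e) takes morra : e as argument, giving e.
ombre : (e → e) — neither side's domain matches the other.
quill : t — neither side's domain matches the other.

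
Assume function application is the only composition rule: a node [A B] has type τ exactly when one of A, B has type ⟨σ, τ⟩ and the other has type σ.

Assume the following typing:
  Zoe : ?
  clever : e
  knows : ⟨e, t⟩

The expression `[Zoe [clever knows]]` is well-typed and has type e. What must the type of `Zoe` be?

For [Zoe [clever knows]] to have type e with [clever knows] of type t, Zoe must be the function: Zoe : ⟨t, e⟩.

⟨t, e⟩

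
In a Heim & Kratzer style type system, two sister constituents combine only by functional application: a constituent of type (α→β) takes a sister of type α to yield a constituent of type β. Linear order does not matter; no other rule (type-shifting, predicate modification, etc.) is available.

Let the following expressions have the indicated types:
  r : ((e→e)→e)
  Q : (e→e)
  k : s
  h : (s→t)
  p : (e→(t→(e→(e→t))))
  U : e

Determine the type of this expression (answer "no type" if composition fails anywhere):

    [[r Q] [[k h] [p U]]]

[r Q]: functor r : ((e→e)→e), argument Q : (e→e); result e.
[k h]: functor h : (s→t), argument k : s; result t.
[p U]: functor p : (e→(t→(e→(e→t)))), argument U : e; result (t→(e→(e→t))).
[[k h] [p U]]: functor [p U] : (t→(e→(e→t))), argument [k h] : t; result (e→(e→t)).
[[r Q] [[k h] [p U]]]: functor [[k h] [p U]] : (e→(e→t)), argument [r Q] : e; result (e→t).

(e→t)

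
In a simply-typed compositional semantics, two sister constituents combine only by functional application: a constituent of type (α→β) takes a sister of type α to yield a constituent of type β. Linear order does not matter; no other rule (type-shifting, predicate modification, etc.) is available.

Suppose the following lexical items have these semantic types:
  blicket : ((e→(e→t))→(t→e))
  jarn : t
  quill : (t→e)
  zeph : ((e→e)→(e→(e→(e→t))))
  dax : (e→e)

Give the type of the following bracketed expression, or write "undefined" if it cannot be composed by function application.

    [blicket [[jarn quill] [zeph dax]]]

(t→e)

[jarn quill] — quill of type (t→e) combines with jarn of type t: type e.
[zeph dax] — zeph of type ((e→e)→(e→(e→(e→t)))) combines with dax of type (e→e): type (e→(e→(e→t))).
[[jarn quill] [zeph dax]] — [zeph dax] of type (e→(e→(e→t))) combines with [jarn quill] of type e: type (e→(e→t)).
[blicket [[jarn quill] [zeph dax]]] — blicket of type ((e→(e→t))→(t→e)) combines with [[jarn quill] [zeph dax]] of type (e→(e→t)): type (t→e).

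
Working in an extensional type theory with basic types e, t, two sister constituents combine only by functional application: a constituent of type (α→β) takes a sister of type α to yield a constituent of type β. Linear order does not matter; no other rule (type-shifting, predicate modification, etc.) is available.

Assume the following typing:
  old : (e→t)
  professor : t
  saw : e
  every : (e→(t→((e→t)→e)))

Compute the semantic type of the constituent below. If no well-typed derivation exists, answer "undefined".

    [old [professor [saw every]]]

e

[saw every]: every is (e→(t→((e→t)→e))), saw is e; result (t→((e→t)→e)).
[professor [saw every]]: [saw every] is (t→((e→t)→e)), professor is t; result ((e→t)→e).
[old [professor [saw every]]]: [professor [saw every]] is ((e→t)→e), old is (e→t); result e.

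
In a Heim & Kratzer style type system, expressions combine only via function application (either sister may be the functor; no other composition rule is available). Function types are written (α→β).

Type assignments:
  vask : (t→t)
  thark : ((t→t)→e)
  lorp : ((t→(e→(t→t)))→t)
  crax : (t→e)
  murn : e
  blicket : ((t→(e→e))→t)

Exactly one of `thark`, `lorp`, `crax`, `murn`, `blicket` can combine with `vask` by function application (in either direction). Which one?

thark — combines: thark : ((t→t)→e) takes vask : (t→t) as argument, giving e.
lorp : ((t→(e→(t→t)))→t) — neither side's domain matches the other.
crax : (t→e) — neither side's domain matches the other.
murn : e — neither side's domain matches the other.
blicket : ((t→(e→e))→t) — neither side's domain matches the other.

thark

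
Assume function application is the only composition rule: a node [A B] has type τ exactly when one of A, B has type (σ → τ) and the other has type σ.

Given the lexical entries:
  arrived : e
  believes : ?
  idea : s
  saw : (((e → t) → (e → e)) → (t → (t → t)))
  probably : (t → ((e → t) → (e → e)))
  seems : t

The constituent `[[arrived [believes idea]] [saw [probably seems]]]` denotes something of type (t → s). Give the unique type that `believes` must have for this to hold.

[[arrived [believes idea]] [saw [probably seems]]] is required to be (t → s). [saw [probably seems]] : (t → (t → t)) cannot yield (t → s) as functor, so [arrived [believes idea]] : ((t → (t → t)) → (t → s)).
[arrived [believes idea]] is required to be ((t → (t → t)) → (t → s)). arrived : e cannot yield ((t → (t → t)) → (t → s)) as functor, so [believes idea] : (e → ((t → (t → t)) → (t → s))).
[believes idea] is required to be (e → ((t → (t → t)) → (t → s))). idea : s cannot yield (e → ((t → (t → t)) → (t → s))) as functor, so believes : (s → (e → ((t → (t → t)) → (t → s)))).

(s → (e → ((t → (t → t)) → (t → s))))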